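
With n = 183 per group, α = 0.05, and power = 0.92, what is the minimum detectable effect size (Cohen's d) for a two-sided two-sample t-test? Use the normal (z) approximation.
d ≈ 0.35

Minimum detectable effect (two-sample t-test, normal approximation):
d = (z_{α/2} + z_β) / √(n/2)
d = (1.960 + 1.405) / √(183/2)
d = 3.365 / 9.566
d ≈ 0.35

By Cohen's convention (0.2 small / 0.5 medium / 0.8 large): small effect.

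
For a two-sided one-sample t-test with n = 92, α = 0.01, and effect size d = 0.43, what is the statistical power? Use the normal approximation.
Power ≈ 0.94

Power calculation (one-sample t-test, normal approximation):
z_β = d · √n - z_{α/2}
z_β = 0.43 · √92 - 2.576
z_β = 0.43 · 9.592 - 2.576
z_β = 1.549

Power = Φ(z_β) = Φ(1.549) ≈ 0.939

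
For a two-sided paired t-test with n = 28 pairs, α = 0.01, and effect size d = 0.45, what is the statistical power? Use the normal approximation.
Power ≈ 0.42

Power calculation (paired t-test, normal approximation):
z_β = d · √n - z_{α/2}
z_β = 0.45 · √28 - 2.576
z_β = 0.45 · 5.292 - 2.576
z_β = -0.195

Power = Φ(z_β) = Φ(-0.195) ≈ 0.423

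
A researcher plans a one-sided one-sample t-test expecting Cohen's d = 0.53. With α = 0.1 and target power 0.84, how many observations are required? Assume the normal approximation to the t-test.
n = 19

Sample size formula (one-sample t-test, normal approximation):
n = ((z_α + z_β) / d)²

z_α = 1.282 (for α = 0.1, one-sided)
z_β = 0.994 (for power = 0.84)
d = 0.53

n = ((1.282 + 0.994) / 0.53)²
n = (4.294)²
n ≈ 18.44
Round up to the next whole number: n = 19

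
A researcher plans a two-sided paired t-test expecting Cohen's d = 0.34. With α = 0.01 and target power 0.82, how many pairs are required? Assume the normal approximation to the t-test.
n = 106 pairs

Sample size formula (paired t-test, normal approximation):
n = ((z_{α/2} + z_β) / d)²

z_{α/2} = 2.576 (for α = 0.01, two-sided)
z_β = 0.915 (for power = 0.82)
d = 0.34

n = ((2.576 + 0.915) / 0.34)²
n = (10.268)²
n ≈ 105.43
Round up to the next whole number: n = 106 pairs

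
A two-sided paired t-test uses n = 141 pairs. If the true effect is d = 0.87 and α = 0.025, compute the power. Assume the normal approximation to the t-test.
Power ≈ 1.00

Power calculation (paired t-test, normal approximation):
z_β = d · √n - z_{α/2}
z_β = 0.87 · √141 - 2.241
z_β = 0.87 · 11.874 - 2.241
z_β = 8.089

Power = Φ(z_β) = Φ(8.089) ≈ 1.000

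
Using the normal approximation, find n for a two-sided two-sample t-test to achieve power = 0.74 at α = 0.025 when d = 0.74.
n = 31 per group

Sample size formula (two-sample t-test, normal approximation):
n = 2 · ((z_{α/2} + z_β) / d)²

z_{α/2} = 2.241 (for α = 0.025, two-sided)
z_β = 0.643 (for power = 0.74)
d = 0.74

n = 2 · ((2.241 + 0.643) / 0.74)²
n = 2 · (3.897)²
n ≈ 30.37
Round up to the next whole number: n = 31 per group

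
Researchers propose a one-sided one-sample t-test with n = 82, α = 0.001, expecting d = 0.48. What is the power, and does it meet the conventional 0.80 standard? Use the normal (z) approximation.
Power ≈ 0.90; the study is adequately powered (power ≥ 0.80)

Power calculation (one-sample t-test, normal approximation):
z_β = d · √n - z_α
z_β = 0.48 · √82 - 3.090
z_β = 0.48 · 9.055 - 3.090
z_β = 1.256

Power = Φ(z_β) = Φ(1.256) ≈ 0.896

Effect size d = 0.48 is small by Cohen's convention (0.2/0.5/0.8).

Threshold: power ≥ 0.80 is conventionally adequate.
Power ≈ 0.90 → the study is adequately powered (power ≥ 0.80).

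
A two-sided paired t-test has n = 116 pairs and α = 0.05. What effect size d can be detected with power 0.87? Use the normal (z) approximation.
d ≈ 0.29

Minimum detectable effect (paired t-test, normal approximation):
d = (z_{α/2} + z_β) / √n
d = (1.960 + 1.126) / √116
d = 3.086 / 10.770
d ≈ 0.29

By Cohen's convention (0.2 small / 0.5 medium / 0.8 large): small effect.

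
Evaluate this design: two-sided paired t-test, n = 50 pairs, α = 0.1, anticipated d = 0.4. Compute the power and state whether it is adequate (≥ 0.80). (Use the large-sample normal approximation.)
Power ≈ 0.88; the study is adequately powered (power ≥ 0.80)

Power calculation (paired t-test, normal approximation):
z_β = d · √n - z_{α/2}
z_β = 0.4 · √50 - 1.645
z_β = 0.4 · 7.071 - 1.645
z_β = 1.184

Power = Φ(z_β) = Φ(1.184) ≈ 0.882

Effect size d = 0.4 is small by Cohen's convention (0.2/0.5/0.8).

Threshold: power ≥ 0.80 is conventionally adequate.
Power ≈ 0.88 → the study is adequately powered (power ≥ 0.80).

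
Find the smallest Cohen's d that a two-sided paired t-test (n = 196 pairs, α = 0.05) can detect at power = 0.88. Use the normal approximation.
d ≈ 0.22

Minimum detectable effect (paired t-test, normal approximation):
d = (z_{α/2} + z_β) / √n
d = (1.960 + 1.175) / √196
d = 3.135 / 14.000
d ≈ 0.22

By Cohen's convention (0.2 small / 0.5 medium / 0.8 large): small effect.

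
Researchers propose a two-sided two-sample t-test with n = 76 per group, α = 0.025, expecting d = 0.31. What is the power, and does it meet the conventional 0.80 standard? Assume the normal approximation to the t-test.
Power ≈ 0.37; the study is underpowered (power < 0.80)

Power calculation (two-sample t-test, normal approximation):
z_β = d · √(n/2) - z_{α/2}
z_β = 0.31 · √(76/2) - 2.241
z_β = 0.31 · 6.164 - 2.241
z_β = -0.330

Power = Φ(z_β) = Φ(-0.330) ≈ 0.371

Effect size d = 0.31 is small by Cohen's convention (0.2/0.5/0.8).

Threshold: power ≥ 0.80 is conventionally adequate.
Power ≈ 0.37 → the study is underpowered (power < 0.80).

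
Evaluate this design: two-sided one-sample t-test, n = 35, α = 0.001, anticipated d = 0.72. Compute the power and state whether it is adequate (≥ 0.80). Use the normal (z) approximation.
Power ≈ 0.83; the study is adequately powered (power ≥ 0.80)

Power calculation (one-sample t-test, normal approximation):
z_β = d · √n - z_{α/2}
z_β = 0.72 · √35 - 3.291
z_β = 0.72 · 5.916 - 3.291
z_β = 0.969

Power = Φ(z_β) = Φ(0.969) ≈ 0.834

Effect size d = 0.72 is medium by Cohen's convention (0.2/0.5/0.8).

Threshold: power ≥ 0.80 is conventionally adequate.
Power ≈ 0.83 → the study is adequately powered (power ≥ 0.80).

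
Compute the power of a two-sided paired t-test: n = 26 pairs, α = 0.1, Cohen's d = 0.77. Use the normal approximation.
Power ≈ 0.99

Power calculation (paired t-test, normal approximation):
z_β = d · √n - z_{α/2}
z_β = 0.77 · √26 - 1.645
z_β = 0.77 · 5.099 - 1.645
z_β = 2.281

Power = Φ(z_β) = Φ(2.281) ≈ 0.989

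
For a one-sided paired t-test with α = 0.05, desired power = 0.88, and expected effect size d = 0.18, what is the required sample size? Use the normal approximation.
n = 246 pairs

Sample size formula (paired t-test, normal approximation):
n = ((z_α + z_β) / d)²

z_α = 1.645 (for α = 0.05, one-sided)
z_β = 1.175 (for power = 0.88)
d = 0.18

n = ((1.645 + 1.175) / 0.18)²
n = (15.667)²
n ≈ 245.45
Round up to the next whole number: n = 246 pairs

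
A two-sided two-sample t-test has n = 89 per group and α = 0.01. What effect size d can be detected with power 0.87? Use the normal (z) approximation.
d ≈ 0.55

Minimum detectable effect (two-sample t-test, normal approximation):
d = (z_{α/2} + z_β) / √(n/2)
d = (2.576 + 1.126) / √(89/2)
d = 3.702 / 6.671
d ≈ 0.55

By Cohen's convention (0.2 small / 0.5 medium / 0.8 large): medium effect.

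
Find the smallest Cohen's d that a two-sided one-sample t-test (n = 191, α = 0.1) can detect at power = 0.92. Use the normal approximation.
d ≈ 0.22

Minimum detectable effect (one-sample t-test, normal approximation):
d = (z_{α/2} + z_β) / √n
d = (1.645 + 1.405) / √191
d = 3.050 / 13.820
d ≈ 0.22

By Cohen's convention (0.2 small / 0.5 medium / 0.8 large): small effect.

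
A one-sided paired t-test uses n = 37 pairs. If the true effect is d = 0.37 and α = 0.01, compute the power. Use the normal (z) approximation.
Power ≈ 0.47

Power calculation (paired t-test, normal approximation):
z_β = d · √n - z_α
z_β = 0.37 · √37 - 2.326
z_β = 0.37 · 6.083 - 2.326
z_β = -0.076

Power = Φ(z_β) = Φ(-0.076) ≈ 0.470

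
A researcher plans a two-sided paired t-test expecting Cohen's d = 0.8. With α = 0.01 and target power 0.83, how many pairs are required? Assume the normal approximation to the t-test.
n = 20 pairs

Sample size formula (paired t-test, normal approximation):
n = ((z_{α/2} + z_β) / d)²

z_{α/2} = 2.576 (for α = 0.01, two-sided)
z_β = 0.954 (for power = 0.83)
d = 0.8

n = ((2.576 + 0.954) / 0.8)²
n = (4.413)²
n ≈ 19.47
Round up to the next whole number: n = 20 pairs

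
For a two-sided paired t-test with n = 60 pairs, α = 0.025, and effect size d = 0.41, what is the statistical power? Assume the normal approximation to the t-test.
Power ≈ 0.82

Power calculation (paired t-test, normal approximation):
z_β = d · √n - z_{α/2}
z_β = 0.41 · √60 - 2.241
z_β = 0.41 · 7.746 - 2.241
z_β = 0.934

Power = Φ(z_β) = Φ(0.934) ≈ 0.825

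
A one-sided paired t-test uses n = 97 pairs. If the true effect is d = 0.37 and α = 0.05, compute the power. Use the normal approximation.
Power ≈ 0.98

Power calculation (paired t-test, normal approximation):
z_β = d · √n - z_α
z_β = 0.37 · √97 - 1.645
z_β = 0.37 · 9.849 - 1.645
z_β = 1.999

Power = Φ(z_β) = Φ(1.999) ≈ 0.977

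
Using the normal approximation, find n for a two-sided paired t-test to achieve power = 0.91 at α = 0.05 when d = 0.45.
n = 54 pairs

Sample size formula (paired t-test, normal approximation):
n = ((z_{α/2} + z_β) / d)²

z_{α/2} = 1.960 (for α = 0.05, two-sided)
z_β = 1.341 (for power = 0.91)
d = 0.45

n = ((1.960 + 1.341) / 0.45)²
n = (7.336)²
n ≈ 53.82
Round up to the next whole number: n = 54 pairs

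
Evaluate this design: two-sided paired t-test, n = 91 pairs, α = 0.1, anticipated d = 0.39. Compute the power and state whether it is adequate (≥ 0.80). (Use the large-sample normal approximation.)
Power ≈ 0.98; the study is adequately powered (power ≥ 0.80)

Power calculation (paired t-test, normal approximation):
z_β = d · √n - z_{α/2}
z_β = 0.39 · √91 - 1.645
z_β = 0.39 · 9.539 - 1.645
z_β = 2.076

Power = Φ(z_β) = Φ(2.076) ≈ 0.981

Effect size d = 0.39 is small by Cohen's convention (0.2/0.5/0.8).

Threshold: power ≥ 0.80 is conventionally adequate.
Power ≈ 0.98 → the study is adequately powered (power ≥ 0.80).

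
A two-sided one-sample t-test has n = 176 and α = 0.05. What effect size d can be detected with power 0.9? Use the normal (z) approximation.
d ≈ 0.24

Minimum detectable effect (one-sample t-test, normal approximation):
d = (z_{α/2} + z_β) / √n
d = (1.960 + 1.282) / √176
d = 3.242 / 13.266
d ≈ 0.24

By Cohen's convention (0.2 small / 0.5 medium / 0.8 large): small effect.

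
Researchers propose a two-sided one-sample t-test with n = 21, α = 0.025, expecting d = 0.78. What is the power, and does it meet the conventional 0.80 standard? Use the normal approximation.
Power ≈ 0.91; the study is adequately powered (power ≥ 0.80)

Power calculation (one-sample t-test, normal approximation):
z_β = d · √n - z_{α/2}
z_β = 0.78 · √21 - 2.241
z_β = 0.78 · 4.583 - 2.241
z_β = 1.333

Power = Φ(z_β) = Φ(1.333) ≈ 0.909

Effect size d = 0.78 is medium by Cohen's convention (0.2/0.5/0.8).

Threshold: power ≥ 0.80 is conventionally adequate.
Power ≈ 0.91 → the study is adequately powered (power ≥ 0.80).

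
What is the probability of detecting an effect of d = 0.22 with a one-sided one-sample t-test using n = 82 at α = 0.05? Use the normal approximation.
Power ≈ 0.64

Power calculation (one-sample t-test, normal approximation):
z_β = d · √n - z_α
z_β = 0.22 · √82 - 1.645
z_β = 0.22 · 9.055 - 1.645
z_β = 0.347

Power = Φ(z_β) = Φ(0.347) ≈ 0.636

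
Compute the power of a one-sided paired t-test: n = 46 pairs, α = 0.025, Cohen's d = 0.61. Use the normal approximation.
Power ≈ 0.99

Power calculation (paired t-test, normal approximation):
z_β = d · √n - z_α
z_β = 0.61 · √46 - 1.960
z_β = 0.61 · 6.782 - 1.960
z_β = 2.177

Power = Φ(z_β) = Φ(2.177) ≈ 0.985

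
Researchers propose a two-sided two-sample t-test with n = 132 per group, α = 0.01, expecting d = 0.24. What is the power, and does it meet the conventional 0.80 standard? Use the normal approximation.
Power ≈ 0.27; the study is underpowered (power < 0.80)

Power calculation (two-sample t-test, normal approximation):
z_β = d · √(n/2) - z_{α/2}
z_β = 0.24 · √(132/2) - 2.576
z_β = 0.24 · 8.124 - 2.576
z_β = -0.626

Power = Φ(z_β) = Φ(-0.626) ≈ 0.266

Effect size d = 0.24 is small by Cohen's convention (0.2/0.5/0.8).

Threshold: power ≥ 0.80 is conventionally adequate.
Power ≈ 0.27 → the study is underpowered (power < 0.80).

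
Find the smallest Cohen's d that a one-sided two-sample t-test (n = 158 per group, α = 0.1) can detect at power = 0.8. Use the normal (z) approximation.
d ≈ 0.24

Minimum detectable effect (two-sample t-test, normal approximation):
d = (z_α + z_β) / √(n/2)
d = (1.282 + 0.842) / √(158/2)
d = 2.123 / 8.888
d ≈ 0.24

By Cohen's convention (0.2 small / 0.5 medium / 0.8 large): small effect.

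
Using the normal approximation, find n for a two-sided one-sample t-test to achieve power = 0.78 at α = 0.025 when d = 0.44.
n = 47

Sample size formula (one-sample t-test, normal approximation):
n = ((z_{α/2} + z_β) / d)²

z_{α/2} = 2.241 (for α = 0.025, two-sided)
z_β = 0.772 (for power = 0.78)
d = 0.44

n = ((2.241 + 0.772) / 0.44)²
n = (6.848)²
n ≈ 46.90
Round up to the next whole number: n = 47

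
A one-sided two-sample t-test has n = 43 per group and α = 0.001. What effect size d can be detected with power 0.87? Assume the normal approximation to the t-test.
d ≈ 0.91

Minimum detectable effect (two-sample t-test, normal approximation):
d = (z_α + z_β) / √(n/2)
d = (3.090 + 1.126) / √(43/2)
d = 4.217 / 4.637
d ≈ 0.91

By Cohen's convention (0.2 small / 0.5 medium / 0.8 large): large effect.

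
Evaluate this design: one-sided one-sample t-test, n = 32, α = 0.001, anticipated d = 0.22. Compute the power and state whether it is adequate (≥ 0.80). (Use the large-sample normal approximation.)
Power ≈ 0.03; the study is underpowered (power < 0.80)

Power calculation (one-sample t-test, normal approximation):
z_β = d · √n - z_α
z_β = 0.22 · √32 - 3.090
z_β = 0.22 · 5.657 - 3.090
z_β = -1.846

Power = Φ(z_β) = Φ(-1.846) ≈ 0.032

Effect size d = 0.22 is small by Cohen's convention (0.2/0.5/0.8).

Threshold: power ≥ 0.80 is conventionally adequate.
Power ≈ 0.03 → the study is underpowered (power < 0.80).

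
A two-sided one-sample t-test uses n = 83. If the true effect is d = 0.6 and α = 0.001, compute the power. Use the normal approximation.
Power ≈ 0.99

Power calculation (one-sample t-test, normal approximation):
z_β = d · √n - z_{α/2}
z_β = 0.6 · √83 - 3.291
z_β = 0.6 · 9.110 - 3.291
z_β = 2.176

Power = Φ(z_β) = Φ(2.176) ≈ 0.985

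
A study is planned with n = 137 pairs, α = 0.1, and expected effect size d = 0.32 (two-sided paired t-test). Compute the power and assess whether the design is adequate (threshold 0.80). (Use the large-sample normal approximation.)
Power ≈ 0.98; the study is adequately powered (power ≥ 0.80)

Power calculation (paired t-test, normal approximation):
z_β = d · √n - z_{α/2}
z_β = 0.32 · √137 - 1.645
z_β = 0.32 · 11.705 - 1.645
z_β = 2.101

Power = Φ(z_β) = Φ(2.101) ≈ 0.982

Effect size d = 0.32 is small by Cohen's convention (0.2/0.5/0.8).

Threshold: power ≥ 0.80 is conventionally adequate.
Power ≈ 0.98 → the study is adequately powered (power ≥ 0.80).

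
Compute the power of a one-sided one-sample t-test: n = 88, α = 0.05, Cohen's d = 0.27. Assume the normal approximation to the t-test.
Power ≈ 0.81

Power calculation (one-sample t-test, normal approximation):
z_β = d · √n - z_α
z_β = 0.27 · √88 - 1.645
z_β = 0.27 · 9.381 - 1.645
z_β = 0.888

Power = Φ(z_β) = Φ(0.888) ≈ 0.813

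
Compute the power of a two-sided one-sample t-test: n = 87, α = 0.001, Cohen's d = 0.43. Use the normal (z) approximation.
Power ≈ 0.76

Power calculation (one-sample t-test, normal approximation):
z_β = d · √n - z_{α/2}
z_β = 0.43 · √87 - 3.291
z_β = 0.43 · 9.327 - 3.291
z_β = 0.720

Power = Φ(z_β) = Φ(0.720) ≈ 0.764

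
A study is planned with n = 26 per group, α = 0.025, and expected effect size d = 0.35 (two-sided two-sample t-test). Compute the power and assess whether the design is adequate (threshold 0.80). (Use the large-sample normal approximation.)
Power ≈ 0.16; the study is underpowered (power < 0.80)

Power calculation (two-sample t-test, normal approximation):
z_β = d · √(n/2) - z_{α/2}
z_β = 0.35 · √(26/2) - 2.241
z_β = 0.35 · 3.606 - 2.241
z_β = -0.979

Power = Φ(z_β) = Φ(-0.979) ≈ 0.164

Effect size d = 0.35 is small by Cohen's convention (0.2/0.5/0.8).

Threshold: power ≥ 0.80 is conventionally adequate.
Power ≈ 0.16 → the study is underpowered (power < 0.80).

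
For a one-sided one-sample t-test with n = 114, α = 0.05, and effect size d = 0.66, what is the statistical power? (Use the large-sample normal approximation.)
Power ≈ 1.00

Power calculation (one-sample t-test, normal approximation):
z_β = d · √n - z_α
z_β = 0.66 · √114 - 1.645
z_β = 0.66 · 10.677 - 1.645
z_β = 5.402

Power = Φ(z_β) = Φ(5.402) ≈ 1.000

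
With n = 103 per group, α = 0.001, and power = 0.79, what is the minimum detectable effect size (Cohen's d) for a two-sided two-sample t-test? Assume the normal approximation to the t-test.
d ≈ 0.57

Minimum detectable effect (two-sample t-test, normal approximation):
d = (z_{α/2} + z_β) / √(n/2)
d = (3.291 + 0.806) / √(103/2)
d = 4.097 / 7.176
d ≈ 0.57

By Cohen's convention (0.2 small / 0.5 medium / 0.8 large): medium effect.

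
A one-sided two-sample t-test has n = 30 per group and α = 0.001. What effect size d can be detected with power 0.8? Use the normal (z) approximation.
d ≈ 1.02

Minimum detectable effect (two-sample t-test, normal approximation):
d = (z_α + z_β) / √(n/2)
d = (3.090 + 0.842) / √(30/2)
d = 3.932 / 3.873
d ≈ 1.02

By Cohen's convention (0.2 small / 0.5 medium / 0.8 large): large effect.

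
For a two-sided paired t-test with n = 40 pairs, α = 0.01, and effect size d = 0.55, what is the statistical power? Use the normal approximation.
Power ≈ 0.82

Power calculation (paired t-test, normal approximation):
z_β = d · √n - z_{α/2}
z_β = 0.55 · √40 - 2.576
z_β = 0.55 · 6.325 - 2.576
z_β = 0.903

Power = Φ(z_β) = Φ(0.903) ≈ 0.817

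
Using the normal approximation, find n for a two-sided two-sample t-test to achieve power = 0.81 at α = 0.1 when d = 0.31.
n = 133 per group

Sample size formula (two-sample t-test, normal approximation):
n = 2 · ((z_{α/2} + z_β) / d)²

z_{α/2} = 1.645 (for α = 0.1, two-sided)
z_β = 0.878 (for power = 0.81)
d = 0.31

n = 2 · ((1.645 + 0.878) / 0.31)²
n = 2 · (8.139)²
n ≈ 132.49
Round up to the next whole number: n = 133 per group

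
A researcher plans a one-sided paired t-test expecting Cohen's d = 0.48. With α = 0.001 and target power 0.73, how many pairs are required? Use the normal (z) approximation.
n = 60 pairs

Sample size formula (paired t-test, normal approximation):
n = ((z_α + z_β) / d)²

z_α = 3.090 (for α = 0.001, one-sided)
z_β = 0.613 (for power = 0.73)
d = 0.48

n = ((3.090 + 0.613) / 0.48)²
n = (7.715)²
n ≈ 59.52
Round up to the next whole number: n = 60 pairs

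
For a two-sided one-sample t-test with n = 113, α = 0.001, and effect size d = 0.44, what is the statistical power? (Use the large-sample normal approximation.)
Power ≈ 0.92

Power calculation (one-sample t-test, normal approximation):
z_β = d · √n - z_{α/2}
z_β = 0.44 · √113 - 3.291
z_β = 0.44 · 10.630 - 3.291
z_β = 1.387

Power = Φ(z_β) = Φ(1.387) ≈ 0.917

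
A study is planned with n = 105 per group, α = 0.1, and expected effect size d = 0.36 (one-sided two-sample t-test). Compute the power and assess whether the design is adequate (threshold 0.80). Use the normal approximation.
Power ≈ 0.91; the study is adequately powered (power ≥ 0.80)

Power calculation (two-sample t-test, normal approximation):
z_β = d · √(n/2) - z_α
z_β = 0.36 · √(105/2) - 1.282
z_β = 0.36 · 7.246 - 1.282
z_β = 1.327

Power = Φ(z_β) = Φ(1.327) ≈ 0.908

Effect size d = 0.36 is small by Cohen's convention (0.2/0.5/0.8).

Threshold: power ≥ 0.80 is conventionally adequate.
Power ≈ 0.91 → the study is adequately powered (power ≥ 0.80).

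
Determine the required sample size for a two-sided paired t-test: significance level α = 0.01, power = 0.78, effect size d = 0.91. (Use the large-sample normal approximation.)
n = 14 pairs

Sample size formula (paired t-test, normal approximation):
n = ((z_{α/2} + z_β) / d)²

z_{α/2} = 2.576 (for α = 0.01, two-sided)
z_β = 0.772 (for power = 0.78)
d = 0.91

n = ((2.576 + 0.772) / 0.91)²
n = (3.679)²
n ≈ 13.54
Round up to the next whole number: n = 14 pairs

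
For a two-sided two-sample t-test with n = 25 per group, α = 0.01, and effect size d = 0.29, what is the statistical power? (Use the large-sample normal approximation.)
Power ≈ 0.06

Power calculation (two-sample t-test, normal approximation):
z_β = d · √(n/2) - z_{α/2}
z_β = 0.29 · √(25/2) - 2.576
z_β = 0.29 · 3.536 - 2.576
z_β = -1.551

Power = Φ(z_β) = Φ(-1.551) ≈ 0.061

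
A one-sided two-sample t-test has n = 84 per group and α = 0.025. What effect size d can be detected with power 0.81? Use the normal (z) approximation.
d ≈ 0.44

Minimum detectable effect (two-sample t-test, normal approximation):
d = (z_α + z_β) / √(n/2)
d = (1.960 + 0.878) / √(84/2)
d = 2.838 / 6.481
d ≈ 0.44

By Cohen's convention (0.2 small / 0.5 medium / 0.8 large): small effect.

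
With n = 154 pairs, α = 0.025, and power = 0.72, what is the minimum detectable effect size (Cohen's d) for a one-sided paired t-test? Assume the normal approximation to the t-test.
d ≈ 0.20

Minimum detectable effect (paired t-test, normal approximation):
d = (z_α + z_β) / √n
d = (1.960 + 0.583) / √154
d = 2.543 / 12.410
d ≈ 0.20

By Cohen's convention (0.2 small / 0.5 medium / 0.8 large): small effect.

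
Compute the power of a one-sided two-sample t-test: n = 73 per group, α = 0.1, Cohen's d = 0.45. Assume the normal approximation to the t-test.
Power ≈ 0.92

Power calculation (two-sample t-test, normal approximation):
z_β = d · √(n/2) - z_α
z_β = 0.45 · √(73/2) - 1.282
z_β = 0.45 · 6.042 - 1.282
z_β = 1.437

Power = Φ(z_β) = Φ(1.437) ≈ 0.925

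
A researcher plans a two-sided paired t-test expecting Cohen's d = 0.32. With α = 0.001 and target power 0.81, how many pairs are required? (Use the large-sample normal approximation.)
n = 170 pairs

Sample size formula (paired t-test, normal approximation):
n = ((z_{α/2} + z_β) / d)²

z_{α/2} = 3.291 (for α = 0.001, two-sided)
z_β = 0.878 (for power = 0.81)
d = 0.32

n = ((3.291 + 0.878) / 0.32)²
n = (13.028)²
n ≈ 169.73
Round up to the next whole number: n = 170 pairs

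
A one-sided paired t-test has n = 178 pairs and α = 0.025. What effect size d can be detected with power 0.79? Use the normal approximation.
d ≈ 0.21

Minimum detectable effect (paired t-test, normal approximation):
d = (z_α + z_β) / √n
d = (1.960 + 0.806) / √178
d = 2.766 / 13.342
d ≈ 0.21

By Cohen's convention (0.2 small / 0.5 medium / 0.8 large): small effect.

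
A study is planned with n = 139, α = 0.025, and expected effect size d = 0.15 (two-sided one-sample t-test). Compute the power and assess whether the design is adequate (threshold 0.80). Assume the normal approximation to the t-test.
Power ≈ 0.32; the study is underpowered (power < 0.80)

Power calculation (one-sample t-test, normal approximation):
z_β = d · √n - z_{α/2}
z_β = 0.15 · √139 - 2.241
z_β = 0.15 · 11.790 - 2.241
z_β = -0.473

Power = Φ(z_β) = Φ(-0.473) ≈ 0.318

Effect size d = 0.15 is very small by Cohen's convention (0.2/0.5/0.8).

Threshold: power ≥ 0.80 is conventionally adequate.
Power ≈ 0.32 → the study is underpowered (power < 0.80).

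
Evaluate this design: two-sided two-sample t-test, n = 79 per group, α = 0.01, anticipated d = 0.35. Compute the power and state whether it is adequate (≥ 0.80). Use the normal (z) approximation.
Power ≈ 0.35; the study is underpowered (power < 0.80)

Power calculation (two-sample t-test, normal approximation):
z_β = d · √(n/2) - z_{α/2}
z_β = 0.35 · √(79/2) - 2.576
z_β = 0.35 · 6.285 - 2.576
z_β = -0.376

Power = Φ(z_β) = Φ(-0.376) ≈ 0.353

Effect size d = 0.35 is small by Cohen's convention (0.2/0.5/0.8).

Threshold: power ≥ 0.80 is conventionally adequate.
Power ≈ 0.35 → the study is underpowered (power < 0.80).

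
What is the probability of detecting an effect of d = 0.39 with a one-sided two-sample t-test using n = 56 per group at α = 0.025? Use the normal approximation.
Power ≈ 0.54

Power calculation (two-sample t-test, normal approximation):
z_β = d · √(n/2) - z_α
z_β = 0.39 · √(56/2) - 1.960
z_β = 0.39 · 5.292 - 1.960
z_β = 0.104

Power = Φ(z_β) = Φ(0.104) ≈ 0.541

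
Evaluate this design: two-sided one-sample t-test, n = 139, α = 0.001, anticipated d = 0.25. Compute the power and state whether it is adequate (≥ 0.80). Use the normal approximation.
Power ≈ 0.37; the study is underpowered (power < 0.80)

Power calculation (one-sample t-test, normal approximation):
z_β = d · √n - z_{α/2}
z_β = 0.25 · √139 - 3.291
z_β = 0.25 · 11.790 - 3.291
z_β = -0.343

Power = Φ(z_β) = Φ(-0.343) ≈ 0.366

Effect size d = 0.25 is small by Cohen's convention (0.2/0.5/0.8).

Threshold: power ≥ 0.80 is conventionally adequate.
Power ≈ 0.37 → the study is underpowered (power < 0.80).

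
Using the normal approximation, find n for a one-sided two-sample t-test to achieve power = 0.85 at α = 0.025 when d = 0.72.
n = 35 per group

Sample size formula (two-sample t-test, normal approximation):
n = 2 · ((z_α + z_β) / d)²

z_α = 1.960 (for α = 0.025, one-sided)
z_β = 1.036 (for power = 0.85)
d = 0.72

n = 2 · ((1.960 + 1.036) / 0.72)²
n = 2 · (4.161)²
n ≈ 34.63
Round up to the next whole number: n = 35 per group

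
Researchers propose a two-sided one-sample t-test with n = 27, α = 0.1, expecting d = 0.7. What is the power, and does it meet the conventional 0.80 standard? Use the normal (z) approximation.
Power ≈ 0.98; the study is adequately powered (power ≥ 0.80)

Power calculation (one-sample t-test, normal approximation):
z_β = d · √n - z_{α/2}
z_β = 0.7 · √27 - 1.645
z_β = 0.7 · 5.196 - 1.645
z_β = 1.992

Power = Φ(z_β) = Φ(1.992) ≈ 0.977

Effect size d = 0.7 is medium by Cohen's convention (0.2/0.5/0.8).

Threshold: power ≥ 0.80 is conventionally adequate.
Power ≈ 0.98 → the study is adequately powered (power ≥ 0.80).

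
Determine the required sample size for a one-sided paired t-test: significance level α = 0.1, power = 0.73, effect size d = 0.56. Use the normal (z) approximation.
n = 12 pairs

Sample size formula (paired t-test, normal approximation):
n = ((z_α + z_β) / d)²

z_α = 1.282 (for α = 0.1, one-sided)
z_β = 0.613 (for power = 0.73)
d = 0.56

n = ((1.282 + 0.613) / 0.56)²
n = (3.384)²
n ≈ 11.45
Round up to the next whole number: n = 12 pairs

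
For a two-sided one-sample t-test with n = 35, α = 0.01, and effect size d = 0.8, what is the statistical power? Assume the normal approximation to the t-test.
Power ≈ 0.98

Power calculation (one-sample t-test, normal approximation):
z_β = d · √n - z_{α/2}
z_β = 0.8 · √35 - 2.576
z_β = 0.8 · 5.916 - 2.576
z_β = 2.157

Power = Φ(z_β) = Φ(2.157) ≈ 0.984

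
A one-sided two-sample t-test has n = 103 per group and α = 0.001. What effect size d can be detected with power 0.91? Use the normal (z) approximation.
d ≈ 0.62

Minimum detectable effect (two-sample t-test, normal approximation):
d = (z_α + z_β) / √(n/2)
d = (3.090 + 1.341) / √(103/2)
d = 4.431 / 7.176
d ≈ 0.62

By Cohen's convention (0.2 small / 0.5 medium / 0.8 large): medium effect.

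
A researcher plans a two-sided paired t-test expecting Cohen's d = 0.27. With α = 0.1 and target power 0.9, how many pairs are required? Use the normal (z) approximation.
n = 118 pairs

Sample size formula (paired t-test, normal approximation):
n = ((z_{α/2} + z_β) / d)²

z_{α/2} = 1.645 (for α = 0.1, two-sided)
z_β = 1.282 (for power = 0.9)
d = 0.27

n = ((1.645 + 1.282) / 0.27)²
n = (10.841)²
n ≈ 117.53
Round up to the next whole number: n = 118 pairs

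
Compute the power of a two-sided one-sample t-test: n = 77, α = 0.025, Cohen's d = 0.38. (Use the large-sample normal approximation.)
Power ≈ 0.86

Power calculation (one-sample t-test, normal approximation):
z_β = d · √n - z_{α/2}
z_β = 0.38 · √77 - 2.241
z_β = 0.38 · 8.775 - 2.241
z_β = 1.093

Power = Φ(z_β) = Φ(1.093) ≈ 0.863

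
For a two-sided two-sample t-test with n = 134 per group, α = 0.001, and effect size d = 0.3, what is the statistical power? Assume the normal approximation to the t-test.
Power ≈ 0.20

Power calculation (two-sample t-test, normal approximation):
z_β = d · √(n/2) - z_{α/2}
z_β = 0.3 · √(134/2) - 3.291
z_β = 0.3 · 8.185 - 3.291
z_β = -0.835

Power = Φ(z_β) = Φ(-0.835) ≈ 0.202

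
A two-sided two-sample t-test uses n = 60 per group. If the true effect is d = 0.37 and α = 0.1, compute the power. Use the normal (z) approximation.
Power ≈ 0.65

Power calculation (two-sample t-test, normal approximation):
z_β = d · √(n/2) - z_{α/2}
z_β = 0.37 · √(60/2) - 1.645
z_β = 0.37 · 5.477 - 1.645
z_β = 0.382

Power = Φ(z_β) = Φ(0.382) ≈ 0.649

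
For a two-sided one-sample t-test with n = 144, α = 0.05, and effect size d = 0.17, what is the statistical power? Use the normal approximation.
Power ≈ 0.53

Power calculation (one-sample t-test, normal approximation):
z_β = d · √n - z_{α/2}
z_β = 0.17 · √144 - 1.960
z_β = 0.17 · 12.000 - 1.960
z_β = 0.080

Power = Φ(z_β) = Φ(0.080) ≈ 0.532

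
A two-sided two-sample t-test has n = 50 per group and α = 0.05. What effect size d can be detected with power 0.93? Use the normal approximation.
d ≈ 0.69

Minimum detectable effect (two-sample t-test, normal approximation):
d = (z_{α/2} + z_β) / √(n/2)
d = (1.960 + 1.476) / √(50/2)
d = 3.436 / 5.000
d ≈ 0.69

By Cohen's convention (0.2 small / 0.5 medium / 0.8 large): medium effect.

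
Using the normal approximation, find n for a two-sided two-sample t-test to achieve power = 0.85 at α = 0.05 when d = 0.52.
n = 67 per group

Sample size formula (two-sample t-test, normal approximation):
n = 2 · ((z_{α/2} + z_β) / d)²

z_{α/2} = 1.960 (for α = 0.05, two-sided)
z_β = 1.036 (for power = 0.85)
d = 0.52

n = 2 · ((1.960 + 1.036) / 0.52)²
n = 2 · (5.762)²
n ≈ 66.40
Round up to the next whole number: n = 67 per group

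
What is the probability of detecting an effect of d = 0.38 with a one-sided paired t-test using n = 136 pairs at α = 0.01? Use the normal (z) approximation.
Power ≈ 0.98

Power calculation (paired t-test, normal approximation):
z_β = d · √n - z_α
z_β = 0.38 · √136 - 2.326
z_β = 0.38 · 11.662 - 2.326
z_β = 2.105

Power = Φ(z_β) = Φ(2.105) ≈ 0.982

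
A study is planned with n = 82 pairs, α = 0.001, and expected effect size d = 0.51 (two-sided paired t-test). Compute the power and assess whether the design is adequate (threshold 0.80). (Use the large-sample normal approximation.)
Power ≈ 0.91; the study is adequately powered (power ≥ 0.80)

Power calculation (paired t-test, normal approximation):
z_β = d · √n - z_{α/2}
z_β = 0.51 · √82 - 3.291
z_β = 0.51 · 9.055 - 3.291
z_β = 1.328

Power = Φ(z_β) = Φ(1.328) ≈ 0.908

Effect size d = 0.51 is medium by Cohen's convention (0.2/0.5/0.8).

Threshold: power ≥ 0.80 is conventionally adequate.
Power ≈ 0.91 → the study is adequately powered (power ≥ 0.80).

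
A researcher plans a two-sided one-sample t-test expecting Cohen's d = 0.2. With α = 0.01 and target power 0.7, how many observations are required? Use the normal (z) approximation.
n = 241

Sample size formula (one-sample t-test, normal approximation):
n = ((z_{α/2} + z_β) / d)²

z_{α/2} = 2.576 (for α = 0.01, two-sided)
z_β = 0.524 (for power = 0.7)
d = 0.2

n = ((2.576 + 0.524) / 0.2)²
n = (15.500)²
n ≈ 240.25
Round up to the next whole number: n = 241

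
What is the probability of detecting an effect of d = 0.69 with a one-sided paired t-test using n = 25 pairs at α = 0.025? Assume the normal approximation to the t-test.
Power ≈ 0.93

Power calculation (paired t-test, normal approximation):
z_β = d · √n - z_α
z_β = 0.69 · √25 - 1.960
z_β = 0.69 · 5.000 - 1.960
z_β = 1.490

Power = Φ(z_β) = Φ(1.490) ≈ 0.932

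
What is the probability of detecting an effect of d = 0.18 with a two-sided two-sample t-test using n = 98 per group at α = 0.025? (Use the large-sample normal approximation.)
Power ≈ 0.16

Power calculation (two-sample t-test, normal approximation):
z_β = d · √(n/2) - z_{α/2}
z_β = 0.18 · √(98/2) - 2.241
z_β = 0.18 · 7.000 - 2.241
z_β = -0.981

Power = Φ(z_β) = Φ(-0.981) ≈ 0.163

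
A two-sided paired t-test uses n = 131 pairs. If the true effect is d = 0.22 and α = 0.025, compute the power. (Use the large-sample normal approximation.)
Power ≈ 0.61

Power calculation (paired t-test, normal approximation):
z_β = d · √n - z_{α/2}
z_β = 0.22 · √131 - 2.241
z_β = 0.22 · 11.446 - 2.241
z_β = 0.277

Power = Φ(z_β) = Φ(0.277) ≈ 0.609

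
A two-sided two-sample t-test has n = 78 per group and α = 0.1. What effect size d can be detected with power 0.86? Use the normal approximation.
d ≈ 0.44

Minimum detectable effect (two-sample t-test, normal approximation):
d = (z_{α/2} + z_β) / √(n/2)
d = (1.645 + 1.080) / √(78/2)
d = 2.725 / 6.245
d ≈ 0.44

By Cohen's convention (0.2 small / 0.5 medium / 0.8 large): small effect.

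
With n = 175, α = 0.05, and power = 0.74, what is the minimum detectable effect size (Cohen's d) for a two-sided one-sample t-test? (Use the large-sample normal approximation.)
d ≈ 0.20

Minimum detectable effect (one-sample t-test, normal approximation):
d = (z_{α/2} + z_β) / √n
d = (1.960 + 0.643) / √175
d = 2.603 / 13.229
d ≈ 0.20

By Cohen's convention (0.2 small / 0.5 medium / 0.8 large): small effect.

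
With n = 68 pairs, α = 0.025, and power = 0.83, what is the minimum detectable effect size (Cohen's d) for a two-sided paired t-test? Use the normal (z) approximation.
d ≈ 0.39

Minimum detectable effect (paired t-test, normal approximation):
d = (z_{α/2} + z_β) / √n
d = (2.241 + 0.954) / √68
d = 3.196 / 8.246
d ≈ 0.39

By Cohen's convention (0.2 small / 0.5 medium / 0.8 large): small effect.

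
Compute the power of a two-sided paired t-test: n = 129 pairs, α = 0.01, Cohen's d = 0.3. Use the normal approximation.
Power ≈ 0.80

Power calculation (paired t-test, normal approximation):
z_β = d · √n - z_{α/2}
z_β = 0.3 · √129 - 2.576
z_β = 0.3 · 11.358 - 2.576
z_β = 0.832

Power = Φ(z_β) = Φ(0.832) ≈ 0.797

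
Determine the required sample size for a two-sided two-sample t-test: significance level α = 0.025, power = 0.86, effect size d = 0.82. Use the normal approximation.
n = 33 per group

Sample size formula (two-sample t-test, normal approximation):
n = 2 · ((z_{α/2} + z_β) / d)²

z_{α/2} = 2.241 (for α = 0.025, two-sided)
z_β = 1.080 (for power = 0.86)
d = 0.82

n = 2 · ((2.241 + 1.080) / 0.82)²
n = 2 · (4.050)²
n ≈ 32.80
Round up to the next whole number: n = 33 per group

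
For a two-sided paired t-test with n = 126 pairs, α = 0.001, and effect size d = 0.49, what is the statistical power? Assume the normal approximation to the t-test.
Power ≈ 0.99

Power calculation (paired t-test, normal approximation):
z_β = d · √n - z_{α/2}
z_β = 0.49 · √126 - 3.291
z_β = 0.49 · 11.225 - 3.291
z_β = 2.210

Power = Φ(z_β) = Φ(2.210) ≈ 0.986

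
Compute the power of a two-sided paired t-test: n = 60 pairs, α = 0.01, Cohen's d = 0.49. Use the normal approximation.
Power ≈ 0.89

Power calculation (paired t-test, normal approximation):
z_β = d · √n - z_{α/2}
z_β = 0.49 · √60 - 2.576
z_β = 0.49 · 7.746 - 2.576
z_β = 1.220

Power = Φ(z_β) = Φ(1.220) ≈ 0.889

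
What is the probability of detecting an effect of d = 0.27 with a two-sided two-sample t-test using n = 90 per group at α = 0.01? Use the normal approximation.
Power ≈ 0.22

Power calculation (two-sample t-test, normal approximation):
z_β = d · √(n/2) - z_{α/2}
z_β = 0.27 · √(90/2) - 2.576
z_β = 0.27 · 6.708 - 2.576
z_β = -0.765

Power = Φ(z_β) = Φ(-0.765) ≈ 0.222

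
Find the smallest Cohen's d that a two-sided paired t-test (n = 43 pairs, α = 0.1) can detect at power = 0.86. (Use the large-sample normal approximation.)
d ≈ 0.42

Minimum detectable effect (paired t-test, normal approximation):
d = (z_{α/2} + z_β) / √n
d = (1.645 + 1.080) / √43
d = 2.725 / 6.557
d ≈ 0.42

By Cohen's convention (0.2 small / 0.5 medium / 0.8 large): small effect.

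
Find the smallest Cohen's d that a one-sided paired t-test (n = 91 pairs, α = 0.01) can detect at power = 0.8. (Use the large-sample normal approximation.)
d ≈ 0.33

Minimum detectable effect (paired t-test, normal approximation):
d = (z_α + z_β) / √n
d = (2.326 + 0.842) / √91
d = 3.168 / 9.539
d ≈ 0.33

By Cohen's convention (0.2 small / 0.5 medium / 0.8 large): small effect.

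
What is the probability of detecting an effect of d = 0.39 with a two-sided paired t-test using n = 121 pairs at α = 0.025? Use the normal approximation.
Power ≈ 0.98

Power calculation (paired t-test, normal approximation):
z_β = d · √n - z_{α/2}
z_β = 0.39 · √121 - 2.241
z_β = 0.39 · 11.000 - 2.241
z_β = 2.049

Power = Φ(z_β) = Φ(2.049) ≈ 0.980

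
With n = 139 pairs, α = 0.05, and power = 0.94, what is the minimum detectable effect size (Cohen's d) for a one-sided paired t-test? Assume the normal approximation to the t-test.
d ≈ 0.27

Minimum detectable effect (paired t-test, normal approximation):
d = (z_α + z_β) / √n
d = (1.645 + 1.555) / √139
d = 3.200 / 11.790
d ≈ 0.27

By Cohen's convention (0.2 small / 0.5 medium / 0.8 large): small effect.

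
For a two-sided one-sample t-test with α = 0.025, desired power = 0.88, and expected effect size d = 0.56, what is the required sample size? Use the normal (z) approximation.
n = 38

Sample size formula (one-sample t-test, normal approximation):
n = ((z_{α/2} + z_β) / d)²

z_{α/2} = 2.241 (for α = 0.025, two-sided)
z_β = 1.175 (for power = 0.88)
d = 0.56

n = ((2.241 + 1.175) / 0.56)²
n = (6.100)²
n ≈ 37.21
Round up to the next whole number: n = 38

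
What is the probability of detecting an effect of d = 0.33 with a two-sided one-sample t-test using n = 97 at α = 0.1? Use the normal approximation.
Power ≈ 0.95

Power calculation (one-sample t-test, normal approximation):
z_β = d · √n - z_{α/2}
z_β = 0.33 · √97 - 1.645
z_β = 0.33 · 9.849 - 1.645
z_β = 1.605

Power = Φ(z_β) = Φ(1.605) ≈ 0.946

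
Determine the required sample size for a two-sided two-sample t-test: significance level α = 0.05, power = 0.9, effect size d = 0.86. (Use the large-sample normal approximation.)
n = 29 per group

Sample size formula (two-sample t-test, normal approximation):
n = 2 · ((z_{α/2} + z_β) / d)²

z_{α/2} = 1.960 (for α = 0.05, two-sided)
z_β = 1.282 (for power = 0.9)
d = 0.86

n = 2 · ((1.960 + 1.282) / 0.86)²
n = 2 · (3.770)²
n ≈ 28.43
Round up to the next whole number: n = 29 per group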